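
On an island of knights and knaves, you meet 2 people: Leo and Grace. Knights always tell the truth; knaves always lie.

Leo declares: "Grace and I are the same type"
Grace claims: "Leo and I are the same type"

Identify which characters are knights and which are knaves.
Leo is a knight.
Grace is a knight.

Verification:
- Leo (knight) says "Grace and I are the same type" - this is TRUE because Leo is a knight and Grace is a knight.
- Grace (knight) says "Leo and I are the same type" - this is TRUE because Grace is a knight and Leo is a knight.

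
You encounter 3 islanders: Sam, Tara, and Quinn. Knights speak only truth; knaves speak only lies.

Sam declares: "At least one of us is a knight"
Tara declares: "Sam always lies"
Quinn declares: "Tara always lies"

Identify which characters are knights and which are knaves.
Sam is a knight.
Tara is a knave.
Quinn is a knight.

Verification:
- Sam (knight) says "At least one of us is a knight" - this is TRUE because Sam and Quinn are knights.
- Tara (knave) says "Sam always lies" - this is FALSE (a lie) because Sam is a knight.
- Quinn (knight) says "Tara always lies" - this is TRUE because Tara is a knave.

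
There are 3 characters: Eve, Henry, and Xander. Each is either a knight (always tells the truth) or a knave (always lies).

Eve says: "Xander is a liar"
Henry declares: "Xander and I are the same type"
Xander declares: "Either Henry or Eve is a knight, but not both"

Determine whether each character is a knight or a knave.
Eve is a knave.
Henry is a knight.
Xander is a knight.

Verification:
- Eve (knave) says "Xander is a liar" - this is FALSE (a lie) because Xander is a knight.
- Henry (knight) says "Xander and I are the same type" - this is TRUE because Henry is a knight and Xander is a knight.
- Xander (knight) says "Either Henry or Eve is a knight, but not both" - this is TRUE because Henry is a knight and Eve is a knave.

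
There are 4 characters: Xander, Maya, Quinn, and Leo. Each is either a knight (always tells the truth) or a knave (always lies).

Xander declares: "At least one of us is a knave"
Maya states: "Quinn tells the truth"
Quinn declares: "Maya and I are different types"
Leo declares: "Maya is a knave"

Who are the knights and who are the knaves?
Xander is a knight.
Maya is a knave.
Quinn is a knave.
Leo is a knight.

Verification:
- Xander (knight) says "At least one of us is a knave" - this is TRUE because Maya and Quinn are knaves.
- Maya (knave) says "Quinn tells the truth" - this is FALSE (a lie) because Quinn is a knave.
- Quinn (knave) says "Maya and I are different types" - this is FALSE (a lie) because Quinn is a knave and Maya is a knave.
- Leo (knight) says "Maya is a knave" - this is TRUE because Maya is a knave.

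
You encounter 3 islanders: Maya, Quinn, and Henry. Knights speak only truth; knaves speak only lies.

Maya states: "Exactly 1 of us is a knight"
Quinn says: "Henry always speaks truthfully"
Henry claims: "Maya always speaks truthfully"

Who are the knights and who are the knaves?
Maya is a knave.
Quinn is a knave.
Henry is a knave.

Verification:
- Maya (knave) says "Exactly 1 of us is a knight" - this is FALSE (a lie) because there are 0 knights.
- Quinn (knave) says "Henry always speaks truthfully" - this is FALSE (a lie) because Henry is a knave.
- Henry (knave) says "Maya always speaks truthfully" - this is FALSE (a lie) because Maya is a knave.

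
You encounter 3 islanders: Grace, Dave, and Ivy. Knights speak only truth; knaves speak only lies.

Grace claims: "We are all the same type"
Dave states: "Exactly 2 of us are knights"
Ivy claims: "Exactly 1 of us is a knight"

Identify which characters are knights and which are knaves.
Grace is a knave.
Dave is a knave.
Ivy is a knight.

Verification:
- Grace (knave) says "We are all the same type" - this is FALSE (a lie) because Ivy is a knight and Grace and Dave are knaves.
- Dave (knave) says "Exactly 2 of us are knights" - this is FALSE (a lie) because there are 1 knights.
- Ivy (knight) says "Exactly 1 of us is a knight" - this is TRUE because there are 1 knights.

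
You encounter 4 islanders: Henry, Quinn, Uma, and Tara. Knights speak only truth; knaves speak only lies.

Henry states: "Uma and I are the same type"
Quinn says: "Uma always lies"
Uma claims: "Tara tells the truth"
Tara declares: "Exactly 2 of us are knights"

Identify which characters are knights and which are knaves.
Henry is a knave.
Quinn is a knave.
Uma is a knight.
Tara is a knight.

Verification:
- Henry (knave) says "Uma and I are the same type" - this is FALSE (a lie) because Henry is a knave and Uma is a knight.
- Quinn (knave) says "Uma always lies" - this is FALSE (a lie) because Uma is a knight.
- Uma (knight) says "Tara tells the truth" - this is TRUE because Tara is a knight.
- Tara (knight) says "Exactly 2 of us are knights" - this is TRUE because there are 2 knights.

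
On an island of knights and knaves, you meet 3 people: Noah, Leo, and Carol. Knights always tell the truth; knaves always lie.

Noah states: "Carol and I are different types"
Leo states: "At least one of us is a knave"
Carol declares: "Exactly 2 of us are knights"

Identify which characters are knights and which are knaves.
Noah is a knave.
Leo is a knight.
Carol is a knave.

Verification:
- Noah (knave) says "Carol and I are different types" - this is FALSE (a lie) because Noah is a knave and Carol is a knave.
- Leo (knight) says "At least one of us is a knave" - this is TRUE because Noah and Carol are knaves.
- Carol (knave) says "Exactly 2 of us are knights" - this is FALSE (a lie) because there are 1 knights.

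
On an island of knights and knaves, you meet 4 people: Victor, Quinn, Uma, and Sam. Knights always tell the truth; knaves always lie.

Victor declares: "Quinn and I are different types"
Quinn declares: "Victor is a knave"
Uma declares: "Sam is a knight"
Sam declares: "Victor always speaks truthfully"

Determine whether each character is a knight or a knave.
Victor is a knight.
Quinn is a knave.
Uma is a knight.
Sam is a knight.

Verification:
- Victor (knight) says "Quinn and I are different types" - this is TRUE because Victor is a knight and Quinn is a knave.
- Quinn (knave) says "Victor is a knave" - this is FALSE (a lie) because Victor is a knight.
- Uma (knight) says "Sam is a knight" - this is TRUE because Sam is a knight.
- Sam (knight) says "Victor always speaks truthfully" - this is TRUE because Victor is a knight.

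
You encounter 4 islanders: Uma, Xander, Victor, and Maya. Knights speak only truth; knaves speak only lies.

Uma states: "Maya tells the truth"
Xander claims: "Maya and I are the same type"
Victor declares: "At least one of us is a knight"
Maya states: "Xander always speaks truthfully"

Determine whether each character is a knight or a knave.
Uma is a knight.
Xander is a knight.
Victor is a knight.
Maya is a knight.

Verification:
- Uma (knight) says "Maya tells the truth" - this is TRUE because Maya is a knight.
- Xander (knight) says "Maya and I are the same type" - this is TRUE because Xander is a knight and Maya is a knight.
- Victor (knight) says "At least one of us is a knight" - this is TRUE because Uma, Xander, Victor, and Maya are knights.
- Maya (knight) says "Xander always speaks truthfully" - this is TRUE because Xander is a knight.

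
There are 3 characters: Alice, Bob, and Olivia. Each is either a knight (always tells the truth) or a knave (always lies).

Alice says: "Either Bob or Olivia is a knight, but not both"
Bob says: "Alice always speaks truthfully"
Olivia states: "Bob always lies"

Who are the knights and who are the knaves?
Alice is a knight.
Bob is a knight.
Olivia is a knave.

Verification:
- Alice (knight) says "Either Bob or Olivia is a knight, but not both" - this is TRUE because Bob is a knight and Olivia is a knave.
- Bob (knight) says "Alice always speaks truthfully" - this is TRUE because Alice is a knight.
- Olivia (knave) says "Bob always lies" - this is FALSE (a lie) because Bob is a knight.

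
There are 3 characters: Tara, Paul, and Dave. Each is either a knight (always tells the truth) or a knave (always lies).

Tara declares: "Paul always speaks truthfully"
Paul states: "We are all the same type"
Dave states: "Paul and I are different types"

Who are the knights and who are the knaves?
Tara is a knave.
Paul is a knave.
Dave is a knight.

Verification:
- Tara (knave) says "Paul always speaks truthfully" - this is FALSE (a lie) because Paul is a knave.
- Paul (knave) says "We are all the same type" - this is FALSE (a lie) because Dave is a knight and Tara and Paul are knaves.
- Dave (knight) says "Paul and I are different types" - this is TRUE because Dave is a knight and Paul is a knave.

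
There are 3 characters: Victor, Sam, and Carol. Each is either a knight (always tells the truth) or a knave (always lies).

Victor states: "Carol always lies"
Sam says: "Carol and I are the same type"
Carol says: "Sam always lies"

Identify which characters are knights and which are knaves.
Victor is a knave.
Sam is a knave.
Carol is a knight.

Verification:
- Victor (knave) says "Carol always lies" - this is FALSE (a lie) because Carol is a knight.
- Sam (knave) says "Carol and I are the same type" - this is FALSE (a lie) because Sam is a knave and Carol is a knight.
- Carol (knight) says "Sam always lies" - this is TRUE because Sam is a knave.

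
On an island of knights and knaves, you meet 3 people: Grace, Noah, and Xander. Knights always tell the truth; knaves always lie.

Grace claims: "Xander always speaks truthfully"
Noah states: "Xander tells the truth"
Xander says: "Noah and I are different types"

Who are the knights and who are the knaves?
Grace is a knave.
Noah is a knave.
Xander is a knave.

Verification:
- Grace (knave) says "Xander always speaks truthfully" - this is FALSE (a lie) because Xander is a knave.
- Noah (knave) says "Xander tells the truth" - this is FALSE (a lie) because Xander is a knave.
- Xander (knave) says "Noah and I are different types" - this is FALSE (a lie) because Xander is a knave and Noah is a knave.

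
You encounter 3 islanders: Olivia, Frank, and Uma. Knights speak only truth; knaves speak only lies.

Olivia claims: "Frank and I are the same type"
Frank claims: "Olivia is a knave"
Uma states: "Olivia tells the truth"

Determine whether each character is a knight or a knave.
Olivia is a knave.
Frank is a knight.
Uma is a knave.

Verification:
- Olivia (knave) says "Frank and I are the same type" - this is FALSE (a lie) because Olivia is a knave and Frank is a knight.
- Frank (knight) says "Olivia is a knave" - this is TRUE because Olivia is a knave.
- Uma (knave) says "Olivia tells the truth" - this is FALSE (a lie) because Olivia is a knave.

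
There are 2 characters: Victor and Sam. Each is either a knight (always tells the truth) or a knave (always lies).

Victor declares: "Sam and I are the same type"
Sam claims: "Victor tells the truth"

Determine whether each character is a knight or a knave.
Victor is a knight.
Sam is a knight.

Verification:
- Victor (knight) says "Sam and I are the same type" - this is TRUE because Victor is a knight and Sam is a knight.
- Sam (knight) says "Victor tells the truth" - this is TRUE because Victor is a knight.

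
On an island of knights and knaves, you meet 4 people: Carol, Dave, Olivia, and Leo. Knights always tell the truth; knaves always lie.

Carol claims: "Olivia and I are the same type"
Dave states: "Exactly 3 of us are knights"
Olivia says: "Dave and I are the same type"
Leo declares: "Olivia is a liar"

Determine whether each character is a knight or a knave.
Carol is a knight.
Dave is a knight.
Olivia is a knight.
Leo is a knave.

Verification:
- Carol (knight) says "Olivia and I are the same type" - this is TRUE because Carol is a knight and Olivia is a knight.
- Dave (knight) says "Exactly 3 of us are knights" - this is TRUE because there are 3 knights.
- Olivia (knight) says "Dave and I are the same type" - this is TRUE because Olivia is a knight and Dave is a knight.
- Leo (knave) says "Olivia is a liar" - this is FALSE (a lie) because Olivia is a knight.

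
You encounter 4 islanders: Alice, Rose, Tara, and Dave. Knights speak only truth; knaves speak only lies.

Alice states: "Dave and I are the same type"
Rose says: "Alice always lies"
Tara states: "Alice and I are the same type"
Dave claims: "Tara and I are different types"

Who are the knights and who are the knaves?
Alice is a knight.
Rose is a knave.
Tara is a knave.
Dave is a knight.

Verification:
- Alice (knight) says "Dave and I are the same type" - this is TRUE because Alice is a knight and Dave is a knight.
- Rose (knave) says "Alice always lies" - this is FALSE (a lie) because Alice is a knight.
- Tara (knave) says "Alice and I are the same type" - this is FALSE (a lie) because Tara is a knave and Alice is a knight.
- Dave (knight) says "Tara and I are different types" - this is TRUE because Dave is a knight and Tara is a knave.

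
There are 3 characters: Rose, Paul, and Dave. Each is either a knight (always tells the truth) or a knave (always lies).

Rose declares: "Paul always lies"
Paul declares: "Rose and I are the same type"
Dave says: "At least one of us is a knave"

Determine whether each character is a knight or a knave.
Rose is a knight.
Paul is a knave.
Dave is a knight.

Verification:
- Rose (knight) says "Paul always lies" - this is TRUE because Paul is a knave.
- Paul (knave) says "Rose and I are the same type" - this is FALSE (a lie) because Paul is a knave and Rose is a knight.
- Dave (knight) says "At least one of us is a knave" - this is TRUE because Paul is a knave.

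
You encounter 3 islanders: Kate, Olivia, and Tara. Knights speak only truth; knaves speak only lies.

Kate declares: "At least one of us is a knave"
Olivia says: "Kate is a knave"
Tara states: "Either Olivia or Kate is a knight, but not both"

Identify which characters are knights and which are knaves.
Kate is a knight.
Olivia is a knave.
Tara is a knight.

Verification:
- Kate (knight) says "At least one of us is a knave" - this is TRUE because Olivia is a knave.
- Olivia (knave) says "Kate is a knave" - this is FALSE (a lie) because Kate is a knight.
- Tara (knight) says "Either Olivia or Kate is a knight, but not both" - this is TRUE because Olivia is a knave and Kate is a knight.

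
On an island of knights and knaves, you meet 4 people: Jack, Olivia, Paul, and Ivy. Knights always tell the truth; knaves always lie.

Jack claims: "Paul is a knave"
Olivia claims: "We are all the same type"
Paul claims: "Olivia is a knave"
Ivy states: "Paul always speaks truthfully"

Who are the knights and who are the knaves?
Jack is a knave.
Olivia is a knave.
Paul is a knight.
Ivy is a knight.

Verification:
- Jack (knave) says "Paul is a knave" - this is FALSE (a lie) because Paul is a knight.
- Olivia (knave) says "We are all the same type" - this is FALSE (a lie) because Paul and Ivy are knights and Jack and Olivia are knaves.
- Paul (knight) says "Olivia is a knave" - this is TRUE because Olivia is a knave.
- Ivy (knight) says "Paul always speaks truthfully" - this is TRUE because Paul is a knight.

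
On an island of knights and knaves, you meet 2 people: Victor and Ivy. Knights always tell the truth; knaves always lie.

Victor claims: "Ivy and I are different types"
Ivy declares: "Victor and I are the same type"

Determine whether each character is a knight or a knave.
Victor is a knight.
Ivy is a knave.

Verification:
- Victor (knight) says "Ivy and I are different types" - this is TRUE because Victor is a knight and Ivy is a knave.
- Ivy (knave) says "Victor and I are the same type" - this is FALSE (a lie) because Ivy is a knave and Victor is a knight.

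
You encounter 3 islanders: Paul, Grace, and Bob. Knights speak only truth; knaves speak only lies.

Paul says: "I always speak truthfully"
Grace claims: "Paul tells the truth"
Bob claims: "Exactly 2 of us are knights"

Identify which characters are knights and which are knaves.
Paul is a knave.
Grace is a knave.
Bob is a knave.

Verification:
- Paul (knave) says "I always speak truthfully" - this is FALSE (a lie) because Paul is a knave.
- Grace (knave) says "Paul tells the truth" - this is FALSE (a lie) because Paul is a knave.
- Bob (knave) says "Exactly 2 of us are knights" - this is FALSE (a lie) because there are 0 knights.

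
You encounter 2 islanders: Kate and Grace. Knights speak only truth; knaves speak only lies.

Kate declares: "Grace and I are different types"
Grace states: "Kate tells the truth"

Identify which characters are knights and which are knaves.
Kate is a knave.
Grace is a knave.

Verification:
- Kate (knave) says "Grace and I are different types" - this is FALSE (a lie) because Kate is a knave and Grace is a knave.
- Grace (knave) says "Kate tells the truth" - this is FALSE (a lie) because Kate is a knave.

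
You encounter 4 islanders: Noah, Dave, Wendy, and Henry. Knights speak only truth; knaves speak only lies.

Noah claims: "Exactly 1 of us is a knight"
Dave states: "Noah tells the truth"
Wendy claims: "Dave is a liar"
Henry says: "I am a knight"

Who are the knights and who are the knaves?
Noah is a knave.
Dave is a knave.
Wendy is a knight.
Henry is a knight.

Verification:
- Noah (knave) says "Exactly 1 of us is a knight" - this is FALSE (a lie) because there are 2 knights.
- Dave (knave) says "Noah tells the truth" - this is FALSE (a lie) because Noah is a knave.
- Wendy (knight) says "Dave is a liar" - this is TRUE because Dave is a knave.
- Henry (knight) says "I am a knight" - this is TRUE because Henry is a knight.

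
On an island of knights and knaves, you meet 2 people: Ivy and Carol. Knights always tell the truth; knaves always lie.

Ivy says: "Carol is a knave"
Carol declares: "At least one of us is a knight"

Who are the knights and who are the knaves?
Ivy is a knave.
Carol is a knight.

Verification:
- Ivy (knave) says "Carol is a knave" - this is FALSE (a lie) because Carol is a knight.
- Carol (knight) says "At least one of us is a knight" - this is TRUE because Carol is a knight.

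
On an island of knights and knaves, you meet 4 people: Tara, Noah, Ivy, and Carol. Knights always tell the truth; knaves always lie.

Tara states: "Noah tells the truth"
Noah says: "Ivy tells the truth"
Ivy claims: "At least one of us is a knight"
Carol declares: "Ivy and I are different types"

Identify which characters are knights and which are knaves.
Tara is a knave.
Noah is a knave.
Ivy is a knave.
Carol is a knave.

Verification:
- Tara (knave) says "Noah tells the truth" - this is FALSE (a lie) because Noah is a knave.
- Noah (knave) says "Ivy tells the truth" - this is FALSE (a lie) because Ivy is a knave.
- Ivy (knave) says "At least one of us is a knight" - this is FALSE (a lie) because no one is a knight.
- Carol (knave) says "Ivy and I are different types" - this is FALSE (a lie) because Carol is a knave and Ivy is a knave.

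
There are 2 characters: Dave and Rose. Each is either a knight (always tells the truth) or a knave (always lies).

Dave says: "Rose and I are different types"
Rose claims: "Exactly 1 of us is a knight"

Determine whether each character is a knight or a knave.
Dave is a knave.
Rose is a knave.

Verification:
- Dave (knave) says "Rose and I are different types" - this is FALSE (a lie) because Dave is a knave and Rose is a knave.
- Rose (knave) says "Exactly 1 of us is a knight" - this is FALSE (a lie) because there are 0 knights.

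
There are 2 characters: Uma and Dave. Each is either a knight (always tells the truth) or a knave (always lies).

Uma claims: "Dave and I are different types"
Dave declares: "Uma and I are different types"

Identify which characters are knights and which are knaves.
Uma is a knave.
Dave is a knave.

Verification:
- Uma (knave) says "Dave and I are different types" - this is FALSE (a lie) because Uma is a knave and Dave is a knave.
- Dave (knave) says "Uma and I are different types" - this is FALSE (a lie) because Dave is a knave and Uma is a knave.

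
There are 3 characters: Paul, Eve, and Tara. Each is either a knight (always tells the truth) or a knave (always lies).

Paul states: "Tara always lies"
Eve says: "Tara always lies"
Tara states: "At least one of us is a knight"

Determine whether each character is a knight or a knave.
Paul is a knave.
Eve is a knave.
Tara is a knight.

Verification:
- Paul (knave) says "Tara always lies" - this is FALSE (a lie) because Tara is a knight.
- Eve (knave) says "Tara always lies" - this is FALSE (a lie) because Tara is a knight.
- Tara (knight) says "At least one of us is a knight" - this is TRUE because Tara is a knight.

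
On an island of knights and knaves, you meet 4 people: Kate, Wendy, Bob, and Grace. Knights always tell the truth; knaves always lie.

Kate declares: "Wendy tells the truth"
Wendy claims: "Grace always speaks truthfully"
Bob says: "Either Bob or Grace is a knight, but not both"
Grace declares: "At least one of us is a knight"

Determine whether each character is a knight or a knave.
Kate is a knave.
Wendy is a knave.
Bob is a knave.
Grace is a knave.

Verification:
- Kate (knave) says "Wendy tells the truth" - this is FALSE (a lie) because Wendy is a knave.
- Wendy (knave) says "Grace always speaks truthfully" - this is FALSE (a lie) because Grace is a knave.
- Bob (knave) says "Either Bob or Grace is a knight, but not both" - this is FALSE (a lie) because Bob is a knave and Grace is a knave.
- Grace (knave) says "At least one of us is a knight" - this is FALSE (a lie) because no one is a knight.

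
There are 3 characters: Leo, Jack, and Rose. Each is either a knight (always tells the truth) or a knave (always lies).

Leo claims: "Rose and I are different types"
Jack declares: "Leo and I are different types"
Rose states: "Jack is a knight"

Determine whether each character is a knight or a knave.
Leo is a knave.
Jack is a knave.
Rose is a knave.

Verification:
- Leo (knave) says "Rose and I are different types" - this is FALSE (a lie) because Leo is a knave and Rose is a knave.
- Jack (knave) says "Leo and I are different types" - this is FALSE (a lie) because Jack is a knave and Leo is a knave.
- Rose (knave) says "Jack is a knight" - this is FALSE (a lie) because Jack is a knave.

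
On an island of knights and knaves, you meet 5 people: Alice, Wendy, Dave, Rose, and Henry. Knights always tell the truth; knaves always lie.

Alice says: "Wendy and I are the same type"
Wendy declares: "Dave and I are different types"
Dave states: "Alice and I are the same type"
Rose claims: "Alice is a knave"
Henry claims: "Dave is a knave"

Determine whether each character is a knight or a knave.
Alice is a knight.
Wendy is a knight.
Dave is a knave.
Rose is a knave.
Henry is a knight.

Verification:
- Alice (knight) says "Wendy and I are the same type" - this is TRUE because Alice is a knight and Wendy is a knight.
- Wendy (knight) says "Dave and I are different types" - this is TRUE because Wendy is a knight and Dave is a knave.
- Dave (knave) says "Alice and I are the same type" - this is FALSE (a lie) because Dave is a knave and Alice is a knight.
- Rose (knave) says "Alice is a knave" - this is FALSE (a lie) because Alice is a knight.
- Henry (knight) says "Dave is a knave" - this is TRUE because Dave is a knave.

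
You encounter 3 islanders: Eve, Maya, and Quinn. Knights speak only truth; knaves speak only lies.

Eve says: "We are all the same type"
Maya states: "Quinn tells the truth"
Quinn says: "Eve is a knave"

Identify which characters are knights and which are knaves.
Eve is a knave.
Maya is a knight.
Quinn is a knight.

Verification:
- Eve (knave) says "We are all the same type" - this is FALSE (a lie) because Maya and Quinn are knights and Eve is a knave.
- Maya (knight) says "Quinn tells the truth" - this is TRUE because Quinn is a knight.
- Quinn (knight) says "Eve is a knave" - this is TRUE because Eve is a knave.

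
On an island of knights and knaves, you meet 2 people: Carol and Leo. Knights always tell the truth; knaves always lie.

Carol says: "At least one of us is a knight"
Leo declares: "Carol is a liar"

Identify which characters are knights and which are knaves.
Carol is a knight.
Leo is a knave.

Verification:
- Carol (knight) says "At least one of us is a knight" - this is TRUE because Carol is a knight.
- Leo (knave) says "Carol is a liar" - this is FALSE (a lie) because Carol is a knight.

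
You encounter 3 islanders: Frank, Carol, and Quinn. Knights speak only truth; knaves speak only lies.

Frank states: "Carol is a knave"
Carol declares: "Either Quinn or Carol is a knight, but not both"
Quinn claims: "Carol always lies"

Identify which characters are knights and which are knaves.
Frank is a knave.
Carol is a knight.
Quinn is a knave.

Verification:
- Frank (knave) says "Carol is a knave" - this is FALSE (a lie) because Carol is a knight.
- Carol (knight) says "Either Quinn or Carol is a knight, but not both" - this is TRUE because Quinn is a knave and Carol is a knight.
- Quinn (knave) says "Carol always lies" - this is FALSE (a lie) because Carol is a knight.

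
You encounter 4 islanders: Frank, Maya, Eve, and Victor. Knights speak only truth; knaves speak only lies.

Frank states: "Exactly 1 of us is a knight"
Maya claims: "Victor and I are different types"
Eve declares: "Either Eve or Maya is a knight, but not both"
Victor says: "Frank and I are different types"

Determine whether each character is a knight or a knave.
Frank is a knave.
Maya is a knave.
Eve is a knave.
Victor is a knave.

Verification:
- Frank (knave) says "Exactly 1 of us is a knight" - this is FALSE (a lie) because there are 0 knights.
- Maya (knave) says "Victor and I are different types" - this is FALSE (a lie) because Maya is a knave and Victor is a knave.
- Eve (knave) says "Either Eve or Maya is a knight, but not both" - this is FALSE (a lie) because Eve is a knave and Maya is a knave.
- Victor (knave) says "Frank and I are different types" - this is FALSE (a lie) because Victor is a knave and Frank is a knave.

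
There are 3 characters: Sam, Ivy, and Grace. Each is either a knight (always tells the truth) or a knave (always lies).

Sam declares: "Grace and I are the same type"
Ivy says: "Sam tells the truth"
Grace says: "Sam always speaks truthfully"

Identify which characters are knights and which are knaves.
Sam is a knight.
Ivy is a knight.
Grace is a knight.

Verification:
- Sam (knight) says "Grace and I are the same type" - this is TRUE because Sam is a knight and Grace is a knight.
- Ivy (knight) says "Sam tells the truth" - this is TRUE because Sam is a knight.
- Grace (knight) says "Sam always speaks truthfully" - this is TRUE because Sam is a knight.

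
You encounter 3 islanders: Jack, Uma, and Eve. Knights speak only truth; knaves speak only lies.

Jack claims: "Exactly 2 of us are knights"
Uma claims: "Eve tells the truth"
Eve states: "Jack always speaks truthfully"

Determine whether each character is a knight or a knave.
Jack is a knave.
Uma is a knave.
Eve is a knave.

Verification:
- Jack (knave) says "Exactly 2 of us are knights" - this is FALSE (a lie) because there are 0 knights.
- Uma (knave) says "Eve tells the truth" - this is FALSE (a lie) because Eve is a knave.
- Eve (knave) says "Jack always speaks truthfully" - this is FALSE (a lie) because Jack is a knave.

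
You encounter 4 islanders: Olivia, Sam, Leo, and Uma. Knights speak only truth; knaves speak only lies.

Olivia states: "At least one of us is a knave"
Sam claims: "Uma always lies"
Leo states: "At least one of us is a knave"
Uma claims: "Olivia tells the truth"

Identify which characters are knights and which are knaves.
Olivia is a knight.
Sam is a knave.
Leo is a knight.
Uma is a knight.

Verification:
- Olivia (knight) says "At least one of us is a knave" - this is TRUE because Sam is a knave.
- Sam (knave) says "Uma always lies" - this is FALSE (a lie) because Uma is a knight.
- Leo (knight) says "At least one of us is a knave" - this is TRUE because Sam is a knave.
- Uma (knight) says "Olivia tells the truth" - this is TRUE because Olivia is a knight.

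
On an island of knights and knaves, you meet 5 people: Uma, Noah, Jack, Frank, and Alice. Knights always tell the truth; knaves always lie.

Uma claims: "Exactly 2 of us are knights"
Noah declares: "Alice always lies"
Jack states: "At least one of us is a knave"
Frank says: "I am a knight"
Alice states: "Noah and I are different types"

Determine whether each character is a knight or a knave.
Uma is a knave.
Noah is a knave.
Jack is a knight.
Frank is a knight.
Alice is a knight.

Verification:
- Uma (knave) says "Exactly 2 of us are knights" - this is FALSE (a lie) because there are 3 knights.
- Noah (knave) says "Alice always lies" - this is FALSE (a lie) because Alice is a knight.
- Jack (knight) says "At least one of us is a knave" - this is TRUE because Uma and Noah are knaves.
- Frank (knight) says "I am a knight" - this is TRUE because Frank is a knight.
- Alice (knight) says "Noah and I are different types" - this is TRUE because Alice is a knight and Noah is a knave.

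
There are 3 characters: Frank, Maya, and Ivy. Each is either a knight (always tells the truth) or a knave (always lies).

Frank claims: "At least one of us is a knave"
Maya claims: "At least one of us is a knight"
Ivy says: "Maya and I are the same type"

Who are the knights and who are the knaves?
Frank is a knight.
Maya is a knight.
Ivy is a knave.

Verification:
- Frank (knight) says "At least one of us is a knave" - this is TRUE because Ivy is a knave.
- Maya (knight) says "At least one of us is a knight" - this is TRUE because Frank and Maya are knights.
- Ivy (knave) says "Maya and I are the same type" - this is FALSE (a lie) because Ivy is a knave and Maya is a knight.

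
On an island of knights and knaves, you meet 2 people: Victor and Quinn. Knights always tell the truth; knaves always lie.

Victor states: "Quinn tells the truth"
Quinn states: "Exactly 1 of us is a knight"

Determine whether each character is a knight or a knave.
Victor is a knave.
Quinn is a knave.

Verification:
- Victor (knave) says "Quinn tells the truth" - this is FALSE (a lie) because Quinn is a knave.
- Quinn (knave) says "Exactly 1 of us is a knight" - this is FALSE (a lie) because there are 0 knights.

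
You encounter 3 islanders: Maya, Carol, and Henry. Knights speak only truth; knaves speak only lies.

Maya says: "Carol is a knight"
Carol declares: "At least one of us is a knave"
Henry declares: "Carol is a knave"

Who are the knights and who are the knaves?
Maya is a knight.
Carol is a knight.
Henry is a knave.

Verification:
- Maya (knight) says "Carol is a knight" - this is TRUE because Carol is a knight.
- Carol (knight) says "At least one of us is a knave" - this is TRUE because Henry is a knave.
- Henry (knave) says "Carol is a knave" - this is FALSE (a lie) because Carol is a knight.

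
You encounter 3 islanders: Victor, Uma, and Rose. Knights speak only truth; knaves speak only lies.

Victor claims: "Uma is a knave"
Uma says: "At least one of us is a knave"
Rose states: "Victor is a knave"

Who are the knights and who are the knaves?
Victor is a knave.
Uma is a knight.
Rose is a knight.

Verification:
- Victor (knave) says "Uma is a knave" - this is FALSE (a lie) because Uma is a knight.
- Uma (knight) says "At least one of us is a knave" - this is TRUE because Victor is a knave.
- Rose (knight) says "Victor is a knave" - this is TRUE because Victor is a knave.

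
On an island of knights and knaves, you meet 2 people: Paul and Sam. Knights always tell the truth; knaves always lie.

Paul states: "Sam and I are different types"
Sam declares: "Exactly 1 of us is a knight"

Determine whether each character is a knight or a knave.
Paul is a knave.
Sam is a knave.

Verification:
- Paul (knave) says "Sam and I are different types" - this is FALSE (a lie) because Paul is a knave and Sam is a knave.
- Sam (knave) says "Exactly 1 of us is a knight" - this is FALSE (a lie) because there are 0 knights.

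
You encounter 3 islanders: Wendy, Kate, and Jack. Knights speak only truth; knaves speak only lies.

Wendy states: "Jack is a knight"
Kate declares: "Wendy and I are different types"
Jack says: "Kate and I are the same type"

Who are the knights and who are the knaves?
Wendy is a knave.
Kate is a knight.
Jack is a knave.

Verification:
- Wendy (knave) says "Jack is a knight" - this is FALSE (a lie) because Jack is a knave.
- Kate (knight) says "Wendy and I are different types" - this is TRUE because Kate is a knight and Wendy is a knave.
- Jack (knave) says "Kate and I are the same type" - this is FALSE (a lie) because Jack is a knave and Kate is a knight.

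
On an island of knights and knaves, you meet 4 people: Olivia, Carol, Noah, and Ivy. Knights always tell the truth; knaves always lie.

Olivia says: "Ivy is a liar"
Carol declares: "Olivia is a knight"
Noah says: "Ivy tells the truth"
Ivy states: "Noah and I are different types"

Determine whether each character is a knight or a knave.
Olivia is a knight.
Carol is a knight.
Noah is a knave.
Ivy is a knave.

Verification:
- Olivia (knight) says "Ivy is a liar" - this is TRUE because Ivy is a knave.
- Carol (knight) says "Olivia is a knight" - this is TRUE because Olivia is a knight.
- Noah (knave) says "Ivy tells the truth" - this is FALSE (a lie) because Ivy is a knave.
- Ivy (knave) says "Noah and I are different types" - this is FALSE (a lie) because Ivy is a knave and Noah is a knave.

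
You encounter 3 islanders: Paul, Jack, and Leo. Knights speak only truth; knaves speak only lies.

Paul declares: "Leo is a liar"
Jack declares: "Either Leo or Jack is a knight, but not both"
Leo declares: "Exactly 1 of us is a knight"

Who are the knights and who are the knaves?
Paul is a knight.
Jack is a knight.
Leo is a knave.

Verification:
- Paul (knight) says "Leo is a liar" - this is TRUE because Leo is a knave.
- Jack (knight) says "Either Leo or Jack is a knight, but not both" - this is TRUE because Leo is a knave and Jack is a knight.
- Leo (knave) says "Exactly 1 of us is a knight" - this is FALSE (a lie) because there are 2 knights.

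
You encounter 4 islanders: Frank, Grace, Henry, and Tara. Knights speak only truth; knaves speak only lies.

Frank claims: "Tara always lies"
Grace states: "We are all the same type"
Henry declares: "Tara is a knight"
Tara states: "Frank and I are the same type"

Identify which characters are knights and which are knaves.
Frank is a knight.
Grace is a knave.
Henry is a knave.
Tara is a knave.

Verification:
- Frank (knight) says "Tara always lies" - this is TRUE because Tara is a knave.
- Grace (knave) says "We are all the same type" - this is FALSE (a lie) because Frank is a knight and Grace, Henry, and Tara are knaves.
- Henry (knave) says "Tara is a knight" - this is FALSE (a lie) because Tara is a knave.
- Tara (knave) says "Frank and I are the same type" - this is FALSE (a lie) because Tara is a knave and Frank is a knight.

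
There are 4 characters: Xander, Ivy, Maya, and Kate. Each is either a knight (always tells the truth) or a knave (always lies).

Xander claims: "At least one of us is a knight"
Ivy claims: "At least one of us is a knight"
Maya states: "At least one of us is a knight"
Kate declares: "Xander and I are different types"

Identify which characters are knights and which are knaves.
Xander is a knave.
Ivy is a knave.
Maya is a knave.
Kate is a knave.

Verification:
- Xander (knave) says "At least one of us is a knight" - this is FALSE (a lie) because no one is a knight.
- Ivy (knave) says "At least one of us is a knight" - this is FALSE (a lie) because no one is a knight.
- Maya (knave) says "At least one of us is a knight" - this is FALSE (a lie) because no one is a knight.
- Kate (knave) says "Xander and I are different types" - this is FALSE (a lie) because Kate is a knave and Xander is a knave.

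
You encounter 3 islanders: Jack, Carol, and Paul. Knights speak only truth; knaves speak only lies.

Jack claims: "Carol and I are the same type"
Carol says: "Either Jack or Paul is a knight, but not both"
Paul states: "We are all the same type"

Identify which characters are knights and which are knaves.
Jack is a knight.
Carol is a knight.
Paul is a knave.

Verification:
- Jack (knight) says "Carol and I are the same type" - this is TRUE because Jack is a knight and Carol is a knight.
- Carol (knight) says "Either Jack or Paul is a knight, but not both" - this is TRUE because Jack is a knight and Paul is a knave.
- Paul (knave) says "We are all the same type" - this is FALSE (a lie) because Jack and Carol are knights and Paul is a knave.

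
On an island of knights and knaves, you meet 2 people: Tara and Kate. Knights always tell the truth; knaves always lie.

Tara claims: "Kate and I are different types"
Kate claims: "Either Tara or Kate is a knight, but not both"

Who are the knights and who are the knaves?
Tara is a knave.
Kate is a knave.

Verification:
- Tara (knave) says "Kate and I are different types" - this is FALSE (a lie) because Tara is a knave and Kate is a knave.
- Kate (knave) says "Either Tara or Kate is a knight, but not both" - this is FALSE (a lie) because Tara is a knave and Kate is a knave.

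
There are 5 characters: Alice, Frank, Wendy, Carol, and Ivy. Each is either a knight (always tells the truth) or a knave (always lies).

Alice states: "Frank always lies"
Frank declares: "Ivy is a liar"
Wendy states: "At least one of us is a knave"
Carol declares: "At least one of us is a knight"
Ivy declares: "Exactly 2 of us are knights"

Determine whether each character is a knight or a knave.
Alice is a knave.
Frank is a knight.
Wendy is a knight.
Carol is a knight.
Ivy is a knave.

Verification:
- Alice (knave) says "Frank always lies" - this is FALSE (a lie) because Frank is a knight.
- Frank (knight) says "Ivy is a liar" - this is TRUE because Ivy is a knave.
- Wendy (knight) says "At least one of us is a knave" - this is TRUE because Alice and Ivy are knaves.
- Carol (knight) says "At least one of us is a knight" - this is TRUE because Frank, Wendy, and Carol are knights.
- Ivy (knave) says "Exactly 2 of us are knights" - this is FALSE (a lie) because there are 3 knights.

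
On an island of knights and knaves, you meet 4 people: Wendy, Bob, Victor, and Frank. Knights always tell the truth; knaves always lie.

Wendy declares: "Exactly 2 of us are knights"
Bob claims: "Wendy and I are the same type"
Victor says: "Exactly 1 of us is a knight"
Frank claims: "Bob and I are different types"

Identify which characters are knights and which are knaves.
Wendy is a knight.
Bob is a knave.
Victor is a knave.
Frank is a knight.

Verification:
- Wendy (knight) says "Exactly 2 of us are knights" - this is TRUE because there are 2 knights.
- Bob (knave) says "Wendy and I are the same type" - this is FALSE (a lie) because Bob is a knave and Wendy is a knight.
- Victor (knave) says "Exactly 1 of us is a knight" - this is FALSE (a lie) because there are 2 knights.
- Frank (knight) says "Bob and I are different types" - this is TRUE because Frank is a knight and Bob is a knave.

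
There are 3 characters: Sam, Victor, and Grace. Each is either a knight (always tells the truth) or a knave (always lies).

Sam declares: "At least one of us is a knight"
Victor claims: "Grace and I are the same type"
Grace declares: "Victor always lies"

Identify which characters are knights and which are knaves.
Sam is a knight.
Victor is a knave.
Grace is a knight.

Verification:
- Sam (knight) says "At least one of us is a knight" - this is TRUE because Sam and Grace are knights.
- Victor (knave) says "Grace and I are the same type" - this is FALSE (a lie) because Victor is a knave and Grace is a knight.
- Grace (knight) says "Victor always lies" - this is TRUE because Victor is a knave.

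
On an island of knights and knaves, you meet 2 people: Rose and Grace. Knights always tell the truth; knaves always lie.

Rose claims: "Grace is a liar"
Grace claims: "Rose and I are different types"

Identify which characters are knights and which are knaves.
Rose is a knave.
Grace is a knight.

Verification:
- Rose (knave) says "Grace is a liar" - this is FALSE (a lie) because Grace is a knight.
- Grace (knight) says "Rose and I are different types" - this is TRUE because Grace is a knight and Rose is a knave.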